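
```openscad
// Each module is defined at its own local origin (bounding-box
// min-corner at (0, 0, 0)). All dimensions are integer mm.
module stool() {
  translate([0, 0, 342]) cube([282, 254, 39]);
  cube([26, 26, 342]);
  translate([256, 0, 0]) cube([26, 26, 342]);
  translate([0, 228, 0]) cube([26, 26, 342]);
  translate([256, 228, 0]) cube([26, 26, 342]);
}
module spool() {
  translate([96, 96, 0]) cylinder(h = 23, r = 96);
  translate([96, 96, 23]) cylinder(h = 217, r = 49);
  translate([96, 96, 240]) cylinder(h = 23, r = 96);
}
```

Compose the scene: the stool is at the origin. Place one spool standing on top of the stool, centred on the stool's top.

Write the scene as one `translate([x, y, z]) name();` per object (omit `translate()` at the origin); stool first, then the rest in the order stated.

stool();
translate([45, 31, 381]) spool();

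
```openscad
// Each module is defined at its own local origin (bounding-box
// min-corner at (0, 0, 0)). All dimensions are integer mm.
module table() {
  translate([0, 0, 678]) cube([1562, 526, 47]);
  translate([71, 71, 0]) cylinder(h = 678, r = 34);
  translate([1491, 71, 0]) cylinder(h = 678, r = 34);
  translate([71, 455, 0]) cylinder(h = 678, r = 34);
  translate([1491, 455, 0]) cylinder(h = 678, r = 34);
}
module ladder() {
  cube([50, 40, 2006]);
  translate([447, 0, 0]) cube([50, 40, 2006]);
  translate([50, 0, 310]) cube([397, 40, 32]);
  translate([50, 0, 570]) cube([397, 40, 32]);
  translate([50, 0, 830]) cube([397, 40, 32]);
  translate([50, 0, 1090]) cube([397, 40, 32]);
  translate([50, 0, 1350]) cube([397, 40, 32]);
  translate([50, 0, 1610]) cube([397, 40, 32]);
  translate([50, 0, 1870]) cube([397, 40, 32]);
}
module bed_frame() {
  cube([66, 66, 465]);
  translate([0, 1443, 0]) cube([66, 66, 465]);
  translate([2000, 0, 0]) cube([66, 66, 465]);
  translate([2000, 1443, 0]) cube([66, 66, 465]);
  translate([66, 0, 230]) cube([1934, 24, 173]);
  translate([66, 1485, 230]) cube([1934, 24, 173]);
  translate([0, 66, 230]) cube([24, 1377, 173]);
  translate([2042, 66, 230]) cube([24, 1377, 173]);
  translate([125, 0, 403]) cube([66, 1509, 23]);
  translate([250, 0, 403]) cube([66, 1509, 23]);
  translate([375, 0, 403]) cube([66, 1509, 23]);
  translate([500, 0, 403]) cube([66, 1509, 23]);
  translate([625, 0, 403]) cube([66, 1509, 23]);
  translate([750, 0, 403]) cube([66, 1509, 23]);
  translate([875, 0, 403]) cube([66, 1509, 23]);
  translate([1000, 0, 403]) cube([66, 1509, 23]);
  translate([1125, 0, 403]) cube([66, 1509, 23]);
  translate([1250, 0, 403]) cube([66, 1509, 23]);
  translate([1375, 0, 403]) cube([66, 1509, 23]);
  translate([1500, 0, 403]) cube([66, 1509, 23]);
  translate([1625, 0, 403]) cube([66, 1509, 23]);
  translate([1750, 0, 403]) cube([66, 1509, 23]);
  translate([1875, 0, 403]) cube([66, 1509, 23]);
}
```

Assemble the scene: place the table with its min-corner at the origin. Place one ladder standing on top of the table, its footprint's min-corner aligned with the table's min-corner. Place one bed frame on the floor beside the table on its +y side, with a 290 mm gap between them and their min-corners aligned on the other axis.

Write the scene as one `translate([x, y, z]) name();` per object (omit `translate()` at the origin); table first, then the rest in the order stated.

table();
translate([0, 0, 725]) ladder();
translate([0, 816, 0]) bed_frame();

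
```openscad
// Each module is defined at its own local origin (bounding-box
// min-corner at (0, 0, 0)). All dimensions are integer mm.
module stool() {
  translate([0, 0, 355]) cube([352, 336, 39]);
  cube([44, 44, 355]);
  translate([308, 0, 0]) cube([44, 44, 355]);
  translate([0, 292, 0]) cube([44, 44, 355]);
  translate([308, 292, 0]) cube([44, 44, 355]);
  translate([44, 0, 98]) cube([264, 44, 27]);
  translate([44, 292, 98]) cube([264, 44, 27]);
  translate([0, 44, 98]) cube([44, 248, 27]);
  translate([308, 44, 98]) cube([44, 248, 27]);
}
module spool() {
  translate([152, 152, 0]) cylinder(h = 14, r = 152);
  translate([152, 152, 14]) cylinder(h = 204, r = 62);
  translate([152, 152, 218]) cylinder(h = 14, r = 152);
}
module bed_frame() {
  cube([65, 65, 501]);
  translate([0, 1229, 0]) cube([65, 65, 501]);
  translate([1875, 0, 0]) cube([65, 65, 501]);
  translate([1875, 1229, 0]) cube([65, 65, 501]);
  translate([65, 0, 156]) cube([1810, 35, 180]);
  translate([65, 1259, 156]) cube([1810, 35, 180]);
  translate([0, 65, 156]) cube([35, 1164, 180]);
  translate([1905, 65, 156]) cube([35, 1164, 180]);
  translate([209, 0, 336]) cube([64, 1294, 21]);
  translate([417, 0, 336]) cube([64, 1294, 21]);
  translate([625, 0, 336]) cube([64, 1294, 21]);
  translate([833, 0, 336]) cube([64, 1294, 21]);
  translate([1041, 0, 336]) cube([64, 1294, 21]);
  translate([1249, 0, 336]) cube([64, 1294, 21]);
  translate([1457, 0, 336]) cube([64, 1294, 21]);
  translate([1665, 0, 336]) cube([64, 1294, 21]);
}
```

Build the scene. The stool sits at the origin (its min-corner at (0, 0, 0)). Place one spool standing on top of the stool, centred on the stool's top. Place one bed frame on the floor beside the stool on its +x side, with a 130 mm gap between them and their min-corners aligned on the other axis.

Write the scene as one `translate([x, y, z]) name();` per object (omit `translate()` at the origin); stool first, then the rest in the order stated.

stool();
translate([24, 16, 394]) spool();
translate([482, 0, 0]) bed_frame();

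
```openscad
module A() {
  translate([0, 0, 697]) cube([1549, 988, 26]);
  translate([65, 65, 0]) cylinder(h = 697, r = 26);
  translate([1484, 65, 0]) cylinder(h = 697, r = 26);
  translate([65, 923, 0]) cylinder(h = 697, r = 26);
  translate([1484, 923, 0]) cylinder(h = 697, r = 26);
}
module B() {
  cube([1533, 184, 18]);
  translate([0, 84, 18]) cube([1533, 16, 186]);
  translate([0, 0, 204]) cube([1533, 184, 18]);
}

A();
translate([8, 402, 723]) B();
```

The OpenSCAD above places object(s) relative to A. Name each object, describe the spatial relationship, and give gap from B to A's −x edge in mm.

The I-beam's min-x is at 8; the table's min-x is 0; gap = 8 mm.

A is a table. B is an I-beam. The I-beam is on top of the table, centred. The gap from the I-beam to the table's −x edge is 8 mm.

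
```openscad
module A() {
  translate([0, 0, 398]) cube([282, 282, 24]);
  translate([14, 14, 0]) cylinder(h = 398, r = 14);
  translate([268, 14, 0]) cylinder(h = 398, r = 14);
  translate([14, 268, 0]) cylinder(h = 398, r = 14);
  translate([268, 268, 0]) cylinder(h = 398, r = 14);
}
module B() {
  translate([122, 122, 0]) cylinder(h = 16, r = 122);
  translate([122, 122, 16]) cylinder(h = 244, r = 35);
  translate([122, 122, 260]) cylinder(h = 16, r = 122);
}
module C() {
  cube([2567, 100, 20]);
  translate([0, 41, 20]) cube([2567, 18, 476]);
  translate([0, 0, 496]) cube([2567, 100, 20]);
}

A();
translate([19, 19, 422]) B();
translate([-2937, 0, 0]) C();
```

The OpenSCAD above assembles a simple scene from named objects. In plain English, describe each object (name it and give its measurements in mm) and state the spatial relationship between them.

A is a four-legged stool. The seat is 282×282 mm, 24 mm thick, top at z = 422 mm. It stands on four round legs, each 28 mm in diameter, from z = 0 to the seat underside, each leg's axis is inset half a diameter from the nearest pair of seat edges (so the leg's bounding box is flush with the corner).

B is a spool: two coaxial disc flanges of radius 122 mm and thickness 16 mm, joined by a core cylinder of radius 35 mm and height 244 mm. The lower flange rests on z = 0 and the three cylinders share a vertical axis.

C is an I-beam lying along x, 2567 mm long. Overall section height 516 mm. Two flanges 100 mm wide (y) and 20 mm thick, one on the floor and one at the top; a web 18 mm thick runs between them, centred on the flange width.

The spool is on top of the stool, centred. The I-beam is on the floor beside the stool on its −x side.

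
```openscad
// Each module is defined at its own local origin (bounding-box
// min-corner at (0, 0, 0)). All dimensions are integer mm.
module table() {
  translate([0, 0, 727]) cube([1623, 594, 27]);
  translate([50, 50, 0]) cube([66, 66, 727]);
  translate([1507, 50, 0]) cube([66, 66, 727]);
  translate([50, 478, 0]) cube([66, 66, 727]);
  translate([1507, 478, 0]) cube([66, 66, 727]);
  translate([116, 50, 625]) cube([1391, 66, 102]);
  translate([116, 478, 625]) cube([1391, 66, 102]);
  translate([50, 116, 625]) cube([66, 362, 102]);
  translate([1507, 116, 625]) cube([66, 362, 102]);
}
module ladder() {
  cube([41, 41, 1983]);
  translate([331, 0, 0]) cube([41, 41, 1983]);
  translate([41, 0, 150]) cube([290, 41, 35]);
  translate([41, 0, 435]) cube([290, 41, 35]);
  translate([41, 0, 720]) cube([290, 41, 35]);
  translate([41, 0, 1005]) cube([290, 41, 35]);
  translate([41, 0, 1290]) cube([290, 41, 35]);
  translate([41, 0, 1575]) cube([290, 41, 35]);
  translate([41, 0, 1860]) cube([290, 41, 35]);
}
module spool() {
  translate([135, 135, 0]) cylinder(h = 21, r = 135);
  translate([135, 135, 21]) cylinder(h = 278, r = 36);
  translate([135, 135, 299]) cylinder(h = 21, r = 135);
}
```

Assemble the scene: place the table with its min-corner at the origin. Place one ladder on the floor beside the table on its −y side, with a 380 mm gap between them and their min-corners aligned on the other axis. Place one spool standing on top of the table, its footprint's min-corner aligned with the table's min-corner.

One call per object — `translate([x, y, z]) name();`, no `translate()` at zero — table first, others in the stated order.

table();
translate([0, -421, 0]) ladder();
translate([0, 0, 754]) spool();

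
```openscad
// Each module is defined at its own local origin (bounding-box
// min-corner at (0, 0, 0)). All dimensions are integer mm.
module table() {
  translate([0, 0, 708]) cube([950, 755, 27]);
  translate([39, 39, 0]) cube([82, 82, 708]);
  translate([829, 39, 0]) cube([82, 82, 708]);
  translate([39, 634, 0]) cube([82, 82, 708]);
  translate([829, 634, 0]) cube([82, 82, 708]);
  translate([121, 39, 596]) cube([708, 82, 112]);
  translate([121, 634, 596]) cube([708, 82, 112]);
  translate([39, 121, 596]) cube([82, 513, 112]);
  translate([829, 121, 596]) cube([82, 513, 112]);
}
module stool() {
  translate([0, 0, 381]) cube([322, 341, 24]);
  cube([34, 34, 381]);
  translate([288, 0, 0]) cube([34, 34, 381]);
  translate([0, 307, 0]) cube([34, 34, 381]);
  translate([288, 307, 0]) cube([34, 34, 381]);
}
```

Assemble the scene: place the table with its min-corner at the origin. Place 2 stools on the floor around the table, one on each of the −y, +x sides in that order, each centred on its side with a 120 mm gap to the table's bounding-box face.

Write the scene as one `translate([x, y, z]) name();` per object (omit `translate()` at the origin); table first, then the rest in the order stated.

table();
translate([314, -461, 0]) stool();
translate([1070, 207, 0]) stool();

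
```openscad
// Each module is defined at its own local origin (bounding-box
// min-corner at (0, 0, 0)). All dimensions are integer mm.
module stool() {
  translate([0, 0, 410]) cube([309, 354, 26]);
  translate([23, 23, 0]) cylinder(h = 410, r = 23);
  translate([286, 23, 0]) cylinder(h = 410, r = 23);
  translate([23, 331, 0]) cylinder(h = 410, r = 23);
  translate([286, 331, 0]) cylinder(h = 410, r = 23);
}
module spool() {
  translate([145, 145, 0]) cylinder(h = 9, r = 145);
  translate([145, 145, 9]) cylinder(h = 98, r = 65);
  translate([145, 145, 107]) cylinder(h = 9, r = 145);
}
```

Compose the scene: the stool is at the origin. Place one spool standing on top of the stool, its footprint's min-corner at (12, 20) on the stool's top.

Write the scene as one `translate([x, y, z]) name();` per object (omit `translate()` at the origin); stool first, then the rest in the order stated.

stool();
translate([12, 20, 436]) spool();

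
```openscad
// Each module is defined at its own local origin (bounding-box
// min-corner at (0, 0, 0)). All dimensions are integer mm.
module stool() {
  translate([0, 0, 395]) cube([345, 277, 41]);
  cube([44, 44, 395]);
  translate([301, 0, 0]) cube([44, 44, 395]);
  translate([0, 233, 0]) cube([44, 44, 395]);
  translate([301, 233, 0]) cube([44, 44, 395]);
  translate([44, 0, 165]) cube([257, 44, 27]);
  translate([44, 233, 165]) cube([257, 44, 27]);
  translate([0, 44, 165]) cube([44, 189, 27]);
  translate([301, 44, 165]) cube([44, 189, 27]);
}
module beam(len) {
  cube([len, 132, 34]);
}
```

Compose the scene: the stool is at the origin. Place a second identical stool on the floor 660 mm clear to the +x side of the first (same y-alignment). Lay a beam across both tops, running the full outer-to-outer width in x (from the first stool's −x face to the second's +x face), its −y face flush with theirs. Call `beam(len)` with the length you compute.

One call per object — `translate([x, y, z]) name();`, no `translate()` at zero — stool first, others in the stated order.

stool();
translate([1005, 0, 0]) stool();
translate([0, 0, 436]) beam(1350);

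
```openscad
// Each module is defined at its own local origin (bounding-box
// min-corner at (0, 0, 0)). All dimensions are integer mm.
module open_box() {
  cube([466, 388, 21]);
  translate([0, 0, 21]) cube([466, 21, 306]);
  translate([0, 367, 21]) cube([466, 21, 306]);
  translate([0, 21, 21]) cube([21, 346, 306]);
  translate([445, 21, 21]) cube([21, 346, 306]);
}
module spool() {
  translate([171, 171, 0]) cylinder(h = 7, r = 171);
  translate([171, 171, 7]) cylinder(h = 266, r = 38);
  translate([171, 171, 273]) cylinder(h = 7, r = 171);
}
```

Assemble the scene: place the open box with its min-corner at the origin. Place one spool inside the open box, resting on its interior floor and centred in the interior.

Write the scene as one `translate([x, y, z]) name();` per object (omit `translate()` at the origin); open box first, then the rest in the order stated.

open_box();
translate([62, 23, 21]) spool();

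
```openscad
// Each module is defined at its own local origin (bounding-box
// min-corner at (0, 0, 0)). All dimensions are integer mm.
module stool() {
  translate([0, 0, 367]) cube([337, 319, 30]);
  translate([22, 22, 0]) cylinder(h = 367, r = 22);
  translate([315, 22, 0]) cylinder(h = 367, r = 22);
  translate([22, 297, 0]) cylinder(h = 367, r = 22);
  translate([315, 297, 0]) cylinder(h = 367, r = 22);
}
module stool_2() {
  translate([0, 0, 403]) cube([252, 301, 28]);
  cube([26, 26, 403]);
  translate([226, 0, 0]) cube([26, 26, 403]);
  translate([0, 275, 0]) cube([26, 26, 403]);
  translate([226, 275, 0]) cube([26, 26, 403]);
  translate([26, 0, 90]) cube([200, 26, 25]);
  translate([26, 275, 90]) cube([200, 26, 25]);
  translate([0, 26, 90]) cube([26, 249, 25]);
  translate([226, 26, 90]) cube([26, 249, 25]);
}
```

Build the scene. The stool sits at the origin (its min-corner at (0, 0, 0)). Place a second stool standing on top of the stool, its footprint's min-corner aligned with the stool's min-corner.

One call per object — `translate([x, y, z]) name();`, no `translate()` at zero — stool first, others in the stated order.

stool();
translate([0, 0, 397]) stool_2();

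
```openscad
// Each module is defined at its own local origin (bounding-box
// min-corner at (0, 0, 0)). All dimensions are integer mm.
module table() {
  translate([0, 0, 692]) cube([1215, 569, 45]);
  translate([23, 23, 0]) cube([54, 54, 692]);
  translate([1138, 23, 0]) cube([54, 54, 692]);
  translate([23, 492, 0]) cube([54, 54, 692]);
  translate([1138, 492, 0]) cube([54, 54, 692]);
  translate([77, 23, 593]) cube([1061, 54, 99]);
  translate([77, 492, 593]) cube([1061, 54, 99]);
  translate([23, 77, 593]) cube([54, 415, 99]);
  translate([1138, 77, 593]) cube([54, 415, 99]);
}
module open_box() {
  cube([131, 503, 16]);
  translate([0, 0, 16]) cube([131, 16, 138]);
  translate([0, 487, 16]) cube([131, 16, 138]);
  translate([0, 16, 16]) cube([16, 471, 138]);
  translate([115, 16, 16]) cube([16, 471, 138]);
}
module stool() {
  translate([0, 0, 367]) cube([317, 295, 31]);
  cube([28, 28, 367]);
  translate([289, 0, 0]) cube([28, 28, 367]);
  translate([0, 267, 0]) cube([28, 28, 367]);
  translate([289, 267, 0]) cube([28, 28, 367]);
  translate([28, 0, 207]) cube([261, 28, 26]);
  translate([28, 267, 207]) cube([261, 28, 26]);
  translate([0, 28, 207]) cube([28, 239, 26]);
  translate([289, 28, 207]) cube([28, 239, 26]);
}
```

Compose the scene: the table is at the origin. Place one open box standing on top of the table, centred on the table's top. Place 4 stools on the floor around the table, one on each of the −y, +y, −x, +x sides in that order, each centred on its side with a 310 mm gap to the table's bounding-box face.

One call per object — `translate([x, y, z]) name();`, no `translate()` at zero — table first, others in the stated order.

table();
translate([542, 33, 737]) open_box();
translate([449, -605, 0]) stool();
translate([449, 879, 0]) stool();
translate([-627, 137, 0]) stool();
translate([1525, 137, 0]) stool();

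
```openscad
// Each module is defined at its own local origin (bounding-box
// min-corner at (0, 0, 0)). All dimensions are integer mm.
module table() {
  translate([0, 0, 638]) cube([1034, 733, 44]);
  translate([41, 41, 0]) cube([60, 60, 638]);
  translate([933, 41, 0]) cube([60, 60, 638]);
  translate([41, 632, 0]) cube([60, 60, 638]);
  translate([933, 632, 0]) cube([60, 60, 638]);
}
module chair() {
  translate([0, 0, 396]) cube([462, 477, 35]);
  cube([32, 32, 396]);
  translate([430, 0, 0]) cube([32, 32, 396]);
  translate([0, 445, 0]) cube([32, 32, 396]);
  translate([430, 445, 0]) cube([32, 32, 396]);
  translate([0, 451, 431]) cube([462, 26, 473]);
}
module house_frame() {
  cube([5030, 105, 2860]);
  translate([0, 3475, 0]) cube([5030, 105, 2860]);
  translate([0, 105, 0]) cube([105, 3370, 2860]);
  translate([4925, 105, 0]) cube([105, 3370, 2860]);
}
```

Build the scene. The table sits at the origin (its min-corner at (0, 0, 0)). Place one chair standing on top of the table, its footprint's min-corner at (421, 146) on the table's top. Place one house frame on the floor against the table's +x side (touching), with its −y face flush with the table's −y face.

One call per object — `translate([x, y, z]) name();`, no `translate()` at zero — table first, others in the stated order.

table();
translate([421, 146, 682]) chair();
translate([1034, 0, 0]) house_frame();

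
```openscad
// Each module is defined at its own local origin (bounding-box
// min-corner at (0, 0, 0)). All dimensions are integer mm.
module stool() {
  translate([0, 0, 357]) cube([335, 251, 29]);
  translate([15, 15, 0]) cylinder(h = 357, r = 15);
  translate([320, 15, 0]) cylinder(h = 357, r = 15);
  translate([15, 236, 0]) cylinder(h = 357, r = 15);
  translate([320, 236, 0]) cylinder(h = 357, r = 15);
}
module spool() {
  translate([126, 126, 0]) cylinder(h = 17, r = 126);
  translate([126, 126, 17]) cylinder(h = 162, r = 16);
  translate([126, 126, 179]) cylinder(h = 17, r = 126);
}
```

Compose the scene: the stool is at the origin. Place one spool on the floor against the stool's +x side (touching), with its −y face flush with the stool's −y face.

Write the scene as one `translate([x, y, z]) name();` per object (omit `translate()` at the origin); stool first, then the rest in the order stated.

stool();
translate([335, 0, 0]) spool();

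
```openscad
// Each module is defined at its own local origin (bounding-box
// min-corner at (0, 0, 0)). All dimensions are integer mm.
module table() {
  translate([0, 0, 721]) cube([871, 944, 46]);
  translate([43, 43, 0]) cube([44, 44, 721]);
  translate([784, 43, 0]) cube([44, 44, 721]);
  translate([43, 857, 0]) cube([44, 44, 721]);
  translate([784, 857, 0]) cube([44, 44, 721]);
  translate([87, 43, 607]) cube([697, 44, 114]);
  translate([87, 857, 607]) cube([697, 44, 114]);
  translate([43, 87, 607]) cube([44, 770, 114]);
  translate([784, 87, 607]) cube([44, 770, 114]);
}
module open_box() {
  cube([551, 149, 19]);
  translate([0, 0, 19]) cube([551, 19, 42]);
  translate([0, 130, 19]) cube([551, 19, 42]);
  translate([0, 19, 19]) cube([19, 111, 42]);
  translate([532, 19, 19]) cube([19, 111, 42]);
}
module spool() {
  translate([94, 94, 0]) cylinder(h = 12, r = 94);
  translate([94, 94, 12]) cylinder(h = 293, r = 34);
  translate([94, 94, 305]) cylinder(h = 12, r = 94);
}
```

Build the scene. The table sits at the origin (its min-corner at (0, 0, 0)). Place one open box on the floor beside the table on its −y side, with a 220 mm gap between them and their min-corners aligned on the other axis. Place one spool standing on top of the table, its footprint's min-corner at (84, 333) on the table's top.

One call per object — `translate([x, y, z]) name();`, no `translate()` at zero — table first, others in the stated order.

table();
translate([0, -369, 0]) open_box();
translate([84, 333, 767]) spool();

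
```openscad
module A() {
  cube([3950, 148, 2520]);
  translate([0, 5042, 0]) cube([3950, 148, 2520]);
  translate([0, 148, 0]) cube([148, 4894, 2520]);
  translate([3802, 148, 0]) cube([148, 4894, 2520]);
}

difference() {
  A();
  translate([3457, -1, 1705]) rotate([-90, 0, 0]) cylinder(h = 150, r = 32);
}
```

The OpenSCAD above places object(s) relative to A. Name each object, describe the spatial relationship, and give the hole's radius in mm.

The subtracted cylinder has r = 32 mm.

A is a house frame. The house frame has a circular hole through its front wall. The hole's radius is 32 mm.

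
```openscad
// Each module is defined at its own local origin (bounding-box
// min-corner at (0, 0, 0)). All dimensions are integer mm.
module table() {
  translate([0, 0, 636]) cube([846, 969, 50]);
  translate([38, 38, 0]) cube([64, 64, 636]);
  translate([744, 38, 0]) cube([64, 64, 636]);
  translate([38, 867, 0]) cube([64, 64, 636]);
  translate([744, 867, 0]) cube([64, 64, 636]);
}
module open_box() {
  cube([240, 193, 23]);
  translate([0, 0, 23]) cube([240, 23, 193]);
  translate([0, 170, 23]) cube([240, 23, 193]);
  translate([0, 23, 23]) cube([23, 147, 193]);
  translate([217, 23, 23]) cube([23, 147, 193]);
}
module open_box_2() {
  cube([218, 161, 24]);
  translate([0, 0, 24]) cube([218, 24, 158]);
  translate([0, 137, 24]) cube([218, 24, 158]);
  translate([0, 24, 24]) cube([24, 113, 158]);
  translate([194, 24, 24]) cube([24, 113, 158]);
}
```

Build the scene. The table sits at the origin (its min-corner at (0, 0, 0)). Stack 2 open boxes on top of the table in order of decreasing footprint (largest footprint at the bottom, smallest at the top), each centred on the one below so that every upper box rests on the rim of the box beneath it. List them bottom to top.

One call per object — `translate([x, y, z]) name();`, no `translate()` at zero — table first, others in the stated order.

table();
translate([303, 388, 686]) open_box();
translate([314, 404, 902]) open_box_2();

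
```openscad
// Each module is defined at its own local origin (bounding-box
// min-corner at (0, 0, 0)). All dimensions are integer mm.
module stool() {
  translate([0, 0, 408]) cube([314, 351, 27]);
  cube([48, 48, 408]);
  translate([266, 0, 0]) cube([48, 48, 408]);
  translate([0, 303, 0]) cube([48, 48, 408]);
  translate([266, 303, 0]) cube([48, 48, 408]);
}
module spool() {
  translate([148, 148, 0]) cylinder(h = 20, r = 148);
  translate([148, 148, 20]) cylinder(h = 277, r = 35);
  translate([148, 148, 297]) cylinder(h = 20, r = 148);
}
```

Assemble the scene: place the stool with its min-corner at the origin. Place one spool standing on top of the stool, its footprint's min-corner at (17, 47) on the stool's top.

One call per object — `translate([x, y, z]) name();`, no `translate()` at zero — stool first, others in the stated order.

stool();
translate([17, 47, 435]) spool();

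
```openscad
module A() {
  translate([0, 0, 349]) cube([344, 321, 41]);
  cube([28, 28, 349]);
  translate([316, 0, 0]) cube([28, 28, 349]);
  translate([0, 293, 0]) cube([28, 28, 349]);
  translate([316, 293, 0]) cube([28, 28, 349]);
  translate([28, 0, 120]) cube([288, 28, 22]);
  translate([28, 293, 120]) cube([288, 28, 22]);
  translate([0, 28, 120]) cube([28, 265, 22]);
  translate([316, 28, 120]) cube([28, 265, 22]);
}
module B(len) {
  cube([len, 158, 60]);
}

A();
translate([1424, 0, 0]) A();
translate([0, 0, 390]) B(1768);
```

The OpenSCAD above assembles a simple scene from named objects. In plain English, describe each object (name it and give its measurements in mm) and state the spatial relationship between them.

A is a four-legged stool. The seat is 344×321 mm, 41 mm thick, top at z = 390 mm. It stands on four square legs, each 28×28 mm in cross-section, from z = 0 to the seat underside, each flush with a corner of the seat. Four stretchers, 28 mm wide and 22 mm tall, connect adjacent legs with their undersides at z = 120 mm, each running between the inner faces of the legs it joins and aligned with the legs' outer faces on the other axis.

B is a rectangular beam 1768 mm long (x), 158 mm deep (y), 60 mm thick (z).

The beam spans the tops of two stools placed 1080 mm apart, resting at z = 390 mm.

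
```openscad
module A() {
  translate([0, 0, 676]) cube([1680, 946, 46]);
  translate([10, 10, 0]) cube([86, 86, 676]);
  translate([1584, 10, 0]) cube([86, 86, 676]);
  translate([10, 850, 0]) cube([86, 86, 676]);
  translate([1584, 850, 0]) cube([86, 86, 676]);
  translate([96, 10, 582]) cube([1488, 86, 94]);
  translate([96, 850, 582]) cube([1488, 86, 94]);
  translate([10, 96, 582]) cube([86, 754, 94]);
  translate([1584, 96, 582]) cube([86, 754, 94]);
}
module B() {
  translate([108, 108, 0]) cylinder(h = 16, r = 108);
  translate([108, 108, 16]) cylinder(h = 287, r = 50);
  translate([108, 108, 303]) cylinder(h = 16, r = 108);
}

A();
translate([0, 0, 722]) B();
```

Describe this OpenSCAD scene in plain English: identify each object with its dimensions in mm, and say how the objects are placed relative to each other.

A is a table with a 1680×946 mm rectangular top, 46 mm thick, top surface at z = 722 mm, supported by four 86×86 mm square legs, each inset 10 mm from the nearest pair of top edges, running from the floor. Four apron rails, 86 mm thick and 94 mm tall, run between adjacent legs with their top edges flush with the underside of the top and their outer faces flush with the legs' outer faces.

B is a spool: two coaxial disc flanges of radius 108 mm and thickness 16 mm, joined by a core cylinder of radius 50 mm and height 287 mm. The lower flange rests on z = 0 and the three cylinders share a vertical axis.

The spool is on top of the table.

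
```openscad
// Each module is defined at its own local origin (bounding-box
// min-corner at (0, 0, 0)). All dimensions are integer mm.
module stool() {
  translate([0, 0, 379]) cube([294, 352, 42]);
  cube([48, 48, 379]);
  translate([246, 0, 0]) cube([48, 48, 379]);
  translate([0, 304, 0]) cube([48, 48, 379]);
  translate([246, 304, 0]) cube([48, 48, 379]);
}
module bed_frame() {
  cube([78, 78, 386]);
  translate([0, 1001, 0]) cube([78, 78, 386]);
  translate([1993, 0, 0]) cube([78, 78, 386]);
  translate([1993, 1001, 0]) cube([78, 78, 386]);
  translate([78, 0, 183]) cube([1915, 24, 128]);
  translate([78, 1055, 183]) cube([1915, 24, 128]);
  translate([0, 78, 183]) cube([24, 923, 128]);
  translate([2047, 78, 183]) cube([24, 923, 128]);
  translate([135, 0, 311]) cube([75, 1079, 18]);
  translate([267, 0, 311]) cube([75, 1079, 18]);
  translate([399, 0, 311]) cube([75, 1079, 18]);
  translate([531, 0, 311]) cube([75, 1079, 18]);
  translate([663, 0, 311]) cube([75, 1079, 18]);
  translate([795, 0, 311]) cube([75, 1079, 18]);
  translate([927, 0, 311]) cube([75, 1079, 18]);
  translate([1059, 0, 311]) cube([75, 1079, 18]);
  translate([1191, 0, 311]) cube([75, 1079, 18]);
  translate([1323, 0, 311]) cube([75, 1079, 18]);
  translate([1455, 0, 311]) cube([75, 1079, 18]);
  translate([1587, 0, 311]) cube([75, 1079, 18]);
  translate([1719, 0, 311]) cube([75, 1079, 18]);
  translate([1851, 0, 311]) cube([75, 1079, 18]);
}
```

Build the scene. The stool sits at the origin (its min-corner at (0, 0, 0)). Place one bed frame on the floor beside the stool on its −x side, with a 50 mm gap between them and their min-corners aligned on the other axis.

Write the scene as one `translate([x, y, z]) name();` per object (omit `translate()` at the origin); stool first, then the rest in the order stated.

stool();
translate([-2121, 0, 0]) bed_frame();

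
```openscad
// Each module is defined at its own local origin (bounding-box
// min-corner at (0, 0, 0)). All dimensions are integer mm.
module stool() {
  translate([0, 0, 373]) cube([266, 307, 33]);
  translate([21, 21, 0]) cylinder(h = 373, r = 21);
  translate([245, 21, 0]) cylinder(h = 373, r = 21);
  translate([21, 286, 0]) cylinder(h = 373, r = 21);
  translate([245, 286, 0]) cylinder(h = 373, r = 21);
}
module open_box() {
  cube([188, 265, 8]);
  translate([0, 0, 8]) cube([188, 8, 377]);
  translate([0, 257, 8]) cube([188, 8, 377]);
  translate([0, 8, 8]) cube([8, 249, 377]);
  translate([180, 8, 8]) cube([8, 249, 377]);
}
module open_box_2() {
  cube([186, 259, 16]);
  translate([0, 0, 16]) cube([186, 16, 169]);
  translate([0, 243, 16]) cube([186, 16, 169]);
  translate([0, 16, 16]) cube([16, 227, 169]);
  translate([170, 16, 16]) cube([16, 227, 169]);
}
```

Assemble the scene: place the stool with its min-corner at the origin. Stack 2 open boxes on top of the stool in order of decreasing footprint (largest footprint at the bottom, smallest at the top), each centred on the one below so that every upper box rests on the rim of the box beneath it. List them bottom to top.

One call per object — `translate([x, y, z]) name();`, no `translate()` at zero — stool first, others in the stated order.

stool();
translate([39, 21, 406]) open_box();
translate([40, 24, 791]) open_box_2();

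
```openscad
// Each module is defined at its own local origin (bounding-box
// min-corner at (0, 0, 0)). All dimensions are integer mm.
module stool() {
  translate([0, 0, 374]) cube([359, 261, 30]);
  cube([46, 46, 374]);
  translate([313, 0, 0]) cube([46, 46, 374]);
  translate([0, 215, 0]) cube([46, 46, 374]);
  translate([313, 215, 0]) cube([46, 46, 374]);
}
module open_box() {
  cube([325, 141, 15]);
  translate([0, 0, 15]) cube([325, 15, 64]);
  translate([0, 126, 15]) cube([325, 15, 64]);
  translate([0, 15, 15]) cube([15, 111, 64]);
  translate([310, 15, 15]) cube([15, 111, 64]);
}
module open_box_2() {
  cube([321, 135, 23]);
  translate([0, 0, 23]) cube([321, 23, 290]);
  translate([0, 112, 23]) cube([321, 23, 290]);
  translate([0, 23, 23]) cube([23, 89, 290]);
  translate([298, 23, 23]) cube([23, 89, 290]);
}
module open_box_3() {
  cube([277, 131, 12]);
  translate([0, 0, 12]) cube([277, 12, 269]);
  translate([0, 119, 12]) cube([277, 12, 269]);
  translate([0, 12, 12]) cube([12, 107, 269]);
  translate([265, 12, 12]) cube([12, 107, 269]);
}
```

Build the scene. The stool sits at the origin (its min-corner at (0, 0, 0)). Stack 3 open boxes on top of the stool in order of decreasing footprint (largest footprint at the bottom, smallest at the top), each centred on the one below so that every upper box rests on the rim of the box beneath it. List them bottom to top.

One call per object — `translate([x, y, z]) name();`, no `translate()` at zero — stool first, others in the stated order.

stool();
translate([17, 60, 404]) open_box();
translate([19, 63, 483]) open_box_2();
translate([41, 65, 796]) open_box_3();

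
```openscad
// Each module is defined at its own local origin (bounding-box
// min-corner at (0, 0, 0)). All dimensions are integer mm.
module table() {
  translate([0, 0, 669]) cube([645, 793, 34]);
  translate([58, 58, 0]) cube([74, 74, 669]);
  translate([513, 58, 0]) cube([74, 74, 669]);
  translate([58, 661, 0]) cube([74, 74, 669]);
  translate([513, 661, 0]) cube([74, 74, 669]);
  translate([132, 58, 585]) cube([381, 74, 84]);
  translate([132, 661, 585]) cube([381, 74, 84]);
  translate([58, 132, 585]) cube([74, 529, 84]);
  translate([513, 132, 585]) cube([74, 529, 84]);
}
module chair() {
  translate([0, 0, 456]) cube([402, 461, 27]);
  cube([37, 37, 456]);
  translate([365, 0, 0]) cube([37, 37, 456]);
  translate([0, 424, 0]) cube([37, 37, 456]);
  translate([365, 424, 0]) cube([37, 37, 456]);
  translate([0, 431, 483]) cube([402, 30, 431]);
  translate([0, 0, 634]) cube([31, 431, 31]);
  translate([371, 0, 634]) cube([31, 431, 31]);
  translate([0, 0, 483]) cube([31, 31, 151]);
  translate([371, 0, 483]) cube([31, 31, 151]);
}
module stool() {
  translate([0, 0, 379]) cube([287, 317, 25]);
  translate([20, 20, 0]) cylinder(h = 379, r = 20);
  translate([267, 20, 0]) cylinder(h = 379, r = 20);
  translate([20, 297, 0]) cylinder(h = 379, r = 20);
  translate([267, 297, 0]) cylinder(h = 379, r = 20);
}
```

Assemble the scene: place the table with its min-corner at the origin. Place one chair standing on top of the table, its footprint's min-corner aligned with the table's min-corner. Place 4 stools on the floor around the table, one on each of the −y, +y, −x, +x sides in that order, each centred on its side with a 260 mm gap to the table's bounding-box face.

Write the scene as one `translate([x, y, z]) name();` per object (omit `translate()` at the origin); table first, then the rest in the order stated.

table();
translate([0, 0, 703]) chair();
translate([179, -577, 0]) stool();
translate([179, 1053, 0]) stool();
translate([-547, 238, 0]) stool();
translate([905, 238, 0]) stool();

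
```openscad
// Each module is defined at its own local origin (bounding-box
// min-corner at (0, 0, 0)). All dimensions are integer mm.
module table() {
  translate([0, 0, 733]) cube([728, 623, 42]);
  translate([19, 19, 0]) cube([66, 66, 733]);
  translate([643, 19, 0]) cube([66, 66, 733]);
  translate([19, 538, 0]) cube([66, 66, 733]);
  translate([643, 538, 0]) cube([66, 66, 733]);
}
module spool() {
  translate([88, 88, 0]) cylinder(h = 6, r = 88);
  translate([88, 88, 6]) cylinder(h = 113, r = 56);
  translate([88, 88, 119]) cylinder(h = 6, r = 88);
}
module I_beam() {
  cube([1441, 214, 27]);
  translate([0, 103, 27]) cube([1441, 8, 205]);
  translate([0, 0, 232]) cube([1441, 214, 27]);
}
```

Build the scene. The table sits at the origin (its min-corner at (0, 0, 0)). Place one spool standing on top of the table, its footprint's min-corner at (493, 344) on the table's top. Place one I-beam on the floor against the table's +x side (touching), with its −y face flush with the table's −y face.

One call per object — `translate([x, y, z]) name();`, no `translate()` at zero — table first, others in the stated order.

table();
translate([493, 344, 775]) spool();
translate([728, 0, 0]) I_beam();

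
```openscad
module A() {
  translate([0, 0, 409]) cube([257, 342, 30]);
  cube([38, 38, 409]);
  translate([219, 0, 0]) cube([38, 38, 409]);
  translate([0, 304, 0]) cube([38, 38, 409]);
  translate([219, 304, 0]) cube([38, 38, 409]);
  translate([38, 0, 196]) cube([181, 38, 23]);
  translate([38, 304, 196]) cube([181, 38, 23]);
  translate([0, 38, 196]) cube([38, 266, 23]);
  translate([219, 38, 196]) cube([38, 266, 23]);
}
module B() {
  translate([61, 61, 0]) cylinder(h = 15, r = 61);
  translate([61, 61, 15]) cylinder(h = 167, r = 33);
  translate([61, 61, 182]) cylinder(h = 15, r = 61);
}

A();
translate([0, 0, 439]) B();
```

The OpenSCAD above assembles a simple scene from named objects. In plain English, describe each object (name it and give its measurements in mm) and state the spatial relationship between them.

A is a simple wooden stool: a rectangular seat 257 mm (x) by 342 mm (y), 30 mm thick, top face at z = 439 mm, on four square legs, each 38×38 mm in cross-section. The legs rest on z = 0, each flush with a corner of the seat. Four stretchers, 38 mm wide and 23 mm tall, connect adjacent legs with their undersides at z = 196 mm, each running between the inner faces of the legs it joins and aligned with the legs' outer faces on the other axis.

B is a spool: two coaxial disc flanges of radius 61 mm and thickness 15 mm, joined by a core cylinder of radius 33 mm and height 167 mm. The lower flange rests on z = 0 and the three cylinders share a vertical axis.

The spool is on top of the stool.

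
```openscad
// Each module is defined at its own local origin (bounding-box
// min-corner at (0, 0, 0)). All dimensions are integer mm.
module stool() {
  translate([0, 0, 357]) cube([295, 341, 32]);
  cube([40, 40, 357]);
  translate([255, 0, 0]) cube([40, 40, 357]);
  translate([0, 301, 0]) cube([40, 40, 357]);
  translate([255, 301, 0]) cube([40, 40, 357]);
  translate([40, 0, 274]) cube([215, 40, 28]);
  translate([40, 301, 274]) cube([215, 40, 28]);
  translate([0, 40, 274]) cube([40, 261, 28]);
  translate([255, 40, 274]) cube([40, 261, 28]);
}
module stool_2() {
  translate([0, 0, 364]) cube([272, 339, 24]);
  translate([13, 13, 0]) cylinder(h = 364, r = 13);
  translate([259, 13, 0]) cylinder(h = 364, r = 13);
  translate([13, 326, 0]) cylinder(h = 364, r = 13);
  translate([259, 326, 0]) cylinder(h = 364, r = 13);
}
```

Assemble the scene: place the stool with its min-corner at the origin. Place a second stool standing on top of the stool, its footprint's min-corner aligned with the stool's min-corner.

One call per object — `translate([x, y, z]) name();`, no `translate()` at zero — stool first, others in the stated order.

stool();
translate([0, 0, 389]) stool_2();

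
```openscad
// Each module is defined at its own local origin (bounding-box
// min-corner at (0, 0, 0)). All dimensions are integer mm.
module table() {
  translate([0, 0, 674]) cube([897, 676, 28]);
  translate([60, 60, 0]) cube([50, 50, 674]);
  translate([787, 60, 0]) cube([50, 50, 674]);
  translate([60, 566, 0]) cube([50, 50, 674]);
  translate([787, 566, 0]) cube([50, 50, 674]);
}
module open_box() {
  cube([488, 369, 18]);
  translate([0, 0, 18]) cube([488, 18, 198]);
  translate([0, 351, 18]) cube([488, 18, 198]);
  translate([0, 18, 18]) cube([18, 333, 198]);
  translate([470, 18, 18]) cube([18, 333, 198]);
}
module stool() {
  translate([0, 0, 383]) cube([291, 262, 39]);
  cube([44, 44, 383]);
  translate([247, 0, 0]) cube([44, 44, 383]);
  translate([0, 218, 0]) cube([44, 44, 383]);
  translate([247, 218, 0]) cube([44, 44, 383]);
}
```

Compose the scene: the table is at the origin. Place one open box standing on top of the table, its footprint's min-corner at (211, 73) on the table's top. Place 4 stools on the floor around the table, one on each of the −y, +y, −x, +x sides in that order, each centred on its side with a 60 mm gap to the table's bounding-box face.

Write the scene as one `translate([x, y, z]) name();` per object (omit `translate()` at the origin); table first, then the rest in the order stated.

table();
translate([211, 73, 702]) open_box();
translate([303, -322, 0]) stool();
translate([303, 736, 0]) stool();
translate([-351, 207, 0]) stool();
translate([957, 207, 0]) stool();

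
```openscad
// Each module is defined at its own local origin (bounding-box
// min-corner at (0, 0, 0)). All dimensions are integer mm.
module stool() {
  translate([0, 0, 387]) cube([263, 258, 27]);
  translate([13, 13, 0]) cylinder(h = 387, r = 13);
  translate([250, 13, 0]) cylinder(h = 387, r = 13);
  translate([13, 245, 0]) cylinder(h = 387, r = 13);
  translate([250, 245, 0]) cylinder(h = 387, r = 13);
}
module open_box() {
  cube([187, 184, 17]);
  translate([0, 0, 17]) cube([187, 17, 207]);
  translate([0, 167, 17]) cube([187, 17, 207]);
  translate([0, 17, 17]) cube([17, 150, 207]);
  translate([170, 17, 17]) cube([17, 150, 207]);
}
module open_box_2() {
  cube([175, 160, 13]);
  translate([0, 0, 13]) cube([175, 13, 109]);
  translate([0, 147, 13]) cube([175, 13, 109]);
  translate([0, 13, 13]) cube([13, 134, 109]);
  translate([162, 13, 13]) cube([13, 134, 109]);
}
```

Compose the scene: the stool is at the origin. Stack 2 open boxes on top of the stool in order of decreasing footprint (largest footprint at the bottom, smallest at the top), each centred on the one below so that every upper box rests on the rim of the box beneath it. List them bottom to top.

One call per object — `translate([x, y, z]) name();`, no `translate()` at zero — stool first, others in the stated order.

stool();
translate([38, 37, 414]) open_box();
translate([44, 49, 638]) open_box_2();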